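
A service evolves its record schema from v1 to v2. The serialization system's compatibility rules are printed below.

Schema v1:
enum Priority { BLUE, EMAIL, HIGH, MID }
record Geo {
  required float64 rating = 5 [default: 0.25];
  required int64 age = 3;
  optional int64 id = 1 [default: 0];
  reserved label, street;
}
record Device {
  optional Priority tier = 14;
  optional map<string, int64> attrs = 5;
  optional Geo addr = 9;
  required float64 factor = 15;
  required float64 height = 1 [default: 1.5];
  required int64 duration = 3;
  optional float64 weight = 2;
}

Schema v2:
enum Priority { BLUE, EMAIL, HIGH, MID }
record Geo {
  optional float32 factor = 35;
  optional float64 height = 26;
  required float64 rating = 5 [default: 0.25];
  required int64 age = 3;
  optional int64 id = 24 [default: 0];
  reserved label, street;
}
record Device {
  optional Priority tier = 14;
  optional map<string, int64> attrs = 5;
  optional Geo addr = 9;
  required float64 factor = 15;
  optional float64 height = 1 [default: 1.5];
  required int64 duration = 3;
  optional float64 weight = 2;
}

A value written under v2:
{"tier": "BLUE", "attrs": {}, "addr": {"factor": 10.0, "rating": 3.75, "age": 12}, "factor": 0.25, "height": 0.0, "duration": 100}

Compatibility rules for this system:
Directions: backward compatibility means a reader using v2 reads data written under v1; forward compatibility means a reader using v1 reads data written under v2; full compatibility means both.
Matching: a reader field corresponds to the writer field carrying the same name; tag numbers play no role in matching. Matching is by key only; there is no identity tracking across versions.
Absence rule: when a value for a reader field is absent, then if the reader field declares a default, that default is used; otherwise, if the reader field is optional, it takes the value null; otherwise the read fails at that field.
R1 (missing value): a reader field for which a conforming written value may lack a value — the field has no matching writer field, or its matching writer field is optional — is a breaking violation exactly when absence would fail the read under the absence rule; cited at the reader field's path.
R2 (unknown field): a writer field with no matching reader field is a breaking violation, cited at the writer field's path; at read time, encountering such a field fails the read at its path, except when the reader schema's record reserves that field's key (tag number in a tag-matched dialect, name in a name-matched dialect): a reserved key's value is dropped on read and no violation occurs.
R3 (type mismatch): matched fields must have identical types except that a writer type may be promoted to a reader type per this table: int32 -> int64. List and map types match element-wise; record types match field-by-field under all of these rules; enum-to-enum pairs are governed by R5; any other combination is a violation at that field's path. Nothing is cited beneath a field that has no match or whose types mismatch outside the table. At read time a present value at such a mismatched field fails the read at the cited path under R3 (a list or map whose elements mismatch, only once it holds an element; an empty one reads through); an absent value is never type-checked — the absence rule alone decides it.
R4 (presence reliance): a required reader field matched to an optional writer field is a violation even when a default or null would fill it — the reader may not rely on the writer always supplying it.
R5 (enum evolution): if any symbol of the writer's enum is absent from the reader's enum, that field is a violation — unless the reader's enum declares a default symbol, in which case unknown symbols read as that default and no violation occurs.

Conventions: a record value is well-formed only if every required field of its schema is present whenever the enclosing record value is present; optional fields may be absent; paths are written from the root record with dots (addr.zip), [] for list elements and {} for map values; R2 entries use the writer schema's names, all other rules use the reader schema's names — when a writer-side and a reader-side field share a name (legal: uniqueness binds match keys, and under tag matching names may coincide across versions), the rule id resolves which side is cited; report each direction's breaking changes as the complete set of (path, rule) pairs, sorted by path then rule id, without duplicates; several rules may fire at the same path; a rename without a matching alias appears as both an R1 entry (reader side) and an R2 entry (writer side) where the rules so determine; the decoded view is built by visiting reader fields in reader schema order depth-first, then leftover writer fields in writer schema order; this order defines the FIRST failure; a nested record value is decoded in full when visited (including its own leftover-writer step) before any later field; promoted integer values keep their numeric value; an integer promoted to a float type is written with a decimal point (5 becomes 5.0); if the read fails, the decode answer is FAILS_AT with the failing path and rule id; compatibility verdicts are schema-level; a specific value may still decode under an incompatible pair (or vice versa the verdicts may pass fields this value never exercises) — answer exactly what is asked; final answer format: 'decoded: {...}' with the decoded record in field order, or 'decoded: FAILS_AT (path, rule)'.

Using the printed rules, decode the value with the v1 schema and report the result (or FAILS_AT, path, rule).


decoded: FAILS_AT (addr.factor, R2)

each type pair in Device: writer, then reader
decoding the Device value with the v1 reader:
  tier := "BLUE"
  attrs := {}
  addr.rating := 3.75
  addr.age := 12
  addr.id := 0 (no value, default fills)
  read fails at addr.factor under R2 (unknown field)
  => FAILS_AT (addr.factor, R2)
the other Device changes do not affect what is asked:
  field height in record Device: required changed to optional -> schema-level compatibility only; this Device value's decode is unchanged
  field id in record Geo: tag 1 changed to 24 -> fires no rule on Device under this dialect and leaves the result unchanged
  added field height to record Geo: optional float64, tag 26 (in v2 it sits immediately before rating) -> schema-level compatibility only; this Device value's decode is unchanged


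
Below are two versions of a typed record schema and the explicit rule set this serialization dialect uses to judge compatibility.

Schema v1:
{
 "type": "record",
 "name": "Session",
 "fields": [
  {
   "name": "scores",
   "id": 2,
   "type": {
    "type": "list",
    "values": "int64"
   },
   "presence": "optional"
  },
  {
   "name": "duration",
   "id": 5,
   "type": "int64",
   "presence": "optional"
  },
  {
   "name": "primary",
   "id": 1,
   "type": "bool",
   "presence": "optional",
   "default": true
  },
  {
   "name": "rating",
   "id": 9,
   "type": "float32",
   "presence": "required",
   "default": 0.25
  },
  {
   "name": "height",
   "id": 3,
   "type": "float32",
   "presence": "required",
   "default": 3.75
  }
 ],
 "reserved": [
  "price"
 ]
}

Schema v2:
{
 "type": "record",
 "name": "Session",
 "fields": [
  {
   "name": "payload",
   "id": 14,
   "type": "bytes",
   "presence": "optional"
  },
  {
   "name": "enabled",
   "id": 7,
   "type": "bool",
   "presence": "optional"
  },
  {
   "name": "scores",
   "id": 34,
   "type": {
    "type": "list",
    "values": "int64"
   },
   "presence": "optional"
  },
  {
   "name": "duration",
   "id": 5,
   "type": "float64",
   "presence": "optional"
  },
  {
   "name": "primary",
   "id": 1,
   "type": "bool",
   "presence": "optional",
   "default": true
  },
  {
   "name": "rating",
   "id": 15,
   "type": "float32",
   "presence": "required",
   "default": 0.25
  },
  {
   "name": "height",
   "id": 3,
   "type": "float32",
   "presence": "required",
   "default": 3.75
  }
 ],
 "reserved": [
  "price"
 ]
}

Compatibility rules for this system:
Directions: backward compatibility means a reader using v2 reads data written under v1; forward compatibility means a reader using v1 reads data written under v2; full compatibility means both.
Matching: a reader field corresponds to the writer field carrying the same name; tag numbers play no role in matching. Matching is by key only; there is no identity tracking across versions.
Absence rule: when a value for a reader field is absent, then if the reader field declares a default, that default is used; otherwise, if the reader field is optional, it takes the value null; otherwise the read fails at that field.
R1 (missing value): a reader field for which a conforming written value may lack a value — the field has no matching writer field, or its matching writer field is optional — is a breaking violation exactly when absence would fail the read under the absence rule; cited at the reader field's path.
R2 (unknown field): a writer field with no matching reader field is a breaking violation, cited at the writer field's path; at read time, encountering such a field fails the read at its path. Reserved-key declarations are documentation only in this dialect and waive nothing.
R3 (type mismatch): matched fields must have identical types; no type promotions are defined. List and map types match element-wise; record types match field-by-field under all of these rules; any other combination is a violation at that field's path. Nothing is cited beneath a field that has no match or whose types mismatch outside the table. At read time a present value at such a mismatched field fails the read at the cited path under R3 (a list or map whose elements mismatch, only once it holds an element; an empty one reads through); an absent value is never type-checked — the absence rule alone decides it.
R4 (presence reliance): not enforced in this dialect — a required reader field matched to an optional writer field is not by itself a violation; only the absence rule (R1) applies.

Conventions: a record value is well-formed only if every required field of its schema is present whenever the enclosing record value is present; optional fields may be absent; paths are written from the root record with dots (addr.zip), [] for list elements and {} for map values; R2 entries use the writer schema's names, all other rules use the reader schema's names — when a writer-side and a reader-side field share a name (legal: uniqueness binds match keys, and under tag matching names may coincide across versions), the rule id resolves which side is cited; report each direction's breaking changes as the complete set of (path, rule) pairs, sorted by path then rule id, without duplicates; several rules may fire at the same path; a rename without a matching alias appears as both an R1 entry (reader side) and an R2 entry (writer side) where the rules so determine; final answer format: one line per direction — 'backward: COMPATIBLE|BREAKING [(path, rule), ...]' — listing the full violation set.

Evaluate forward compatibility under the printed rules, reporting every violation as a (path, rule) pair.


the writer's type comes first in each Session pair
forward analysis of Session with v1 as reader and v2 as writer:
  scores <- scores (list<int64> -> list<int64>, writer optional)
  duration <- duration (float64 -> int64, writer optional)
  primary <- primary (bool -> bool, writer optional)
  rating <- rating (float32 -> float32, writer required)
  height <- height (float32 -> float32, writer required)
  writer payload: unknown to reader
  writer enabled: unknown to reader
  rule R3 violated at duration
  rule R2 violated at enabled
  rule R2 violated at payload
  => forward: BREAKING (3)
ruling out the remaining Session differences:
  field scores in record Session: tag 2 changed to 34 -> no rule fires on it in Session's dialect; the asked verdict holds
  field rating in record Session: tag 9 changed to 15 -> no rule fires on it in Session's dialect; the asked verdict holds

forward: BREAKING [(duration, R3), (enabled, R2), (payload, R2)]


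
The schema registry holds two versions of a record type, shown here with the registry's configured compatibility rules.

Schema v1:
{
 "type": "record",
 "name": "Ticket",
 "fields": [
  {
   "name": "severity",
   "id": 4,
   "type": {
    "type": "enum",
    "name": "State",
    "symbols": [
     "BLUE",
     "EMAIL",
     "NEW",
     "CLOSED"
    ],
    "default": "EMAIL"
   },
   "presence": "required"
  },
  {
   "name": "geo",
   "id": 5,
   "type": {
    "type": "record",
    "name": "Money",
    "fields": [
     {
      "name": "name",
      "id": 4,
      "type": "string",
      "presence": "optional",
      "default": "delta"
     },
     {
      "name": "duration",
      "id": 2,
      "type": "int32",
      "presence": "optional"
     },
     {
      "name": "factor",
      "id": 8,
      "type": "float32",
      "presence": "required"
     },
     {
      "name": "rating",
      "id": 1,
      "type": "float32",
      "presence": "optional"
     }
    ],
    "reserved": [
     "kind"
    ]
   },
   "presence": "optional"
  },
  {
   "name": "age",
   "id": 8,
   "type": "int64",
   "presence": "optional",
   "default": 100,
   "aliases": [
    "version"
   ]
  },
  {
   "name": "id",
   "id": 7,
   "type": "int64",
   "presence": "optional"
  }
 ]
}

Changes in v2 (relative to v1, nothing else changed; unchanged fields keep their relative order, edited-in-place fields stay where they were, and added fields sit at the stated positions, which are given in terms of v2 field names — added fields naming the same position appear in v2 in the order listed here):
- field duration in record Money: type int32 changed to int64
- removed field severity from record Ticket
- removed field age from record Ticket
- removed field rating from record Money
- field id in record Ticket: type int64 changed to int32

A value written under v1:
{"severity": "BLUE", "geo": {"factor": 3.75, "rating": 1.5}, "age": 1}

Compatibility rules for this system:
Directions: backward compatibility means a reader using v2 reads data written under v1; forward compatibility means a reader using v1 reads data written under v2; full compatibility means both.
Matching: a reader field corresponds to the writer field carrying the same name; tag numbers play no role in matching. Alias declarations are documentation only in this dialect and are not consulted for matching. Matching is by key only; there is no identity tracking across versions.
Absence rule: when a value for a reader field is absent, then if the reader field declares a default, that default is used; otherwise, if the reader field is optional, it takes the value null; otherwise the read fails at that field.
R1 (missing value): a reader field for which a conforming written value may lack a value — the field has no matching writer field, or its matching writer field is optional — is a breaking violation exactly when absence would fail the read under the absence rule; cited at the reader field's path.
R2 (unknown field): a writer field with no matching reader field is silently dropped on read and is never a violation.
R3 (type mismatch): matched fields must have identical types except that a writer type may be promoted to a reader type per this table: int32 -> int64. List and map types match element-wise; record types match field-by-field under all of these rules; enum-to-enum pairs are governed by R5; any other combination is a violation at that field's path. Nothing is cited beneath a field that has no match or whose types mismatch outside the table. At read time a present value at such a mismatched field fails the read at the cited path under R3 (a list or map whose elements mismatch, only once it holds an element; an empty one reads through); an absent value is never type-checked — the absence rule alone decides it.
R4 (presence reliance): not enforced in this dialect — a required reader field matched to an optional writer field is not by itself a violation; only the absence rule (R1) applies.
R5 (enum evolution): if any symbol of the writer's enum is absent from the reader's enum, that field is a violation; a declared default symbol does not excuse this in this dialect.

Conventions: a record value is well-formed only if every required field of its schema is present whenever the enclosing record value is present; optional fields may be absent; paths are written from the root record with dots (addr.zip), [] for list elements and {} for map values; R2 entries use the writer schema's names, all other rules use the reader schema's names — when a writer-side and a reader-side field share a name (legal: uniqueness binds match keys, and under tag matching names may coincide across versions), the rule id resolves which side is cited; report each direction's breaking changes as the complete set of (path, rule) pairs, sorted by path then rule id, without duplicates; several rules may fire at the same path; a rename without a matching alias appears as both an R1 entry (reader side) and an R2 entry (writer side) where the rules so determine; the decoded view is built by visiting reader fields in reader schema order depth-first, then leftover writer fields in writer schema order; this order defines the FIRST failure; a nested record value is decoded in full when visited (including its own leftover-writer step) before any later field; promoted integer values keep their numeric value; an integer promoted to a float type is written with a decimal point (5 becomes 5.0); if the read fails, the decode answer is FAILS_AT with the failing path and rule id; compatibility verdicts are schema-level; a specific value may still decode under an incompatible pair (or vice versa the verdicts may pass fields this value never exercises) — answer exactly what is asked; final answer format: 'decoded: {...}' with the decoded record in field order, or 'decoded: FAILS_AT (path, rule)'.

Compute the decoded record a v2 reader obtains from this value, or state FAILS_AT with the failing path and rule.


in Ticket below, arrows point writer -> reader
decoding the Ticket value with the v2 reader:
  geo.name := "delta" (no value, default fills)
  geo.duration := null (not supplied -> null)
  geo.factor := 3.75
  writer geo.rating: unmatched, discarded
  id := null (not supplied -> null)
  writer severity: unmatched, discarded
  writer age: unmatched, discarded
  => decoded: {"geo": {"name": "delta", "duration": null, "factor": 3.75}, "id": null}
the rest of the Ticket diff is inert for this question:
  field duration in record Money: type int32 changed to int64 -> schema-level compatibility only; this Ticket value's decode is unchanged
  field id in record Ticket: type int64 changed to int32 -> schema-level compatibility only; this Ticket value's decode is unchanged

decoded: {"geo": {"name": "delta", "duration": null, "factor": 3.75}, "id": null}


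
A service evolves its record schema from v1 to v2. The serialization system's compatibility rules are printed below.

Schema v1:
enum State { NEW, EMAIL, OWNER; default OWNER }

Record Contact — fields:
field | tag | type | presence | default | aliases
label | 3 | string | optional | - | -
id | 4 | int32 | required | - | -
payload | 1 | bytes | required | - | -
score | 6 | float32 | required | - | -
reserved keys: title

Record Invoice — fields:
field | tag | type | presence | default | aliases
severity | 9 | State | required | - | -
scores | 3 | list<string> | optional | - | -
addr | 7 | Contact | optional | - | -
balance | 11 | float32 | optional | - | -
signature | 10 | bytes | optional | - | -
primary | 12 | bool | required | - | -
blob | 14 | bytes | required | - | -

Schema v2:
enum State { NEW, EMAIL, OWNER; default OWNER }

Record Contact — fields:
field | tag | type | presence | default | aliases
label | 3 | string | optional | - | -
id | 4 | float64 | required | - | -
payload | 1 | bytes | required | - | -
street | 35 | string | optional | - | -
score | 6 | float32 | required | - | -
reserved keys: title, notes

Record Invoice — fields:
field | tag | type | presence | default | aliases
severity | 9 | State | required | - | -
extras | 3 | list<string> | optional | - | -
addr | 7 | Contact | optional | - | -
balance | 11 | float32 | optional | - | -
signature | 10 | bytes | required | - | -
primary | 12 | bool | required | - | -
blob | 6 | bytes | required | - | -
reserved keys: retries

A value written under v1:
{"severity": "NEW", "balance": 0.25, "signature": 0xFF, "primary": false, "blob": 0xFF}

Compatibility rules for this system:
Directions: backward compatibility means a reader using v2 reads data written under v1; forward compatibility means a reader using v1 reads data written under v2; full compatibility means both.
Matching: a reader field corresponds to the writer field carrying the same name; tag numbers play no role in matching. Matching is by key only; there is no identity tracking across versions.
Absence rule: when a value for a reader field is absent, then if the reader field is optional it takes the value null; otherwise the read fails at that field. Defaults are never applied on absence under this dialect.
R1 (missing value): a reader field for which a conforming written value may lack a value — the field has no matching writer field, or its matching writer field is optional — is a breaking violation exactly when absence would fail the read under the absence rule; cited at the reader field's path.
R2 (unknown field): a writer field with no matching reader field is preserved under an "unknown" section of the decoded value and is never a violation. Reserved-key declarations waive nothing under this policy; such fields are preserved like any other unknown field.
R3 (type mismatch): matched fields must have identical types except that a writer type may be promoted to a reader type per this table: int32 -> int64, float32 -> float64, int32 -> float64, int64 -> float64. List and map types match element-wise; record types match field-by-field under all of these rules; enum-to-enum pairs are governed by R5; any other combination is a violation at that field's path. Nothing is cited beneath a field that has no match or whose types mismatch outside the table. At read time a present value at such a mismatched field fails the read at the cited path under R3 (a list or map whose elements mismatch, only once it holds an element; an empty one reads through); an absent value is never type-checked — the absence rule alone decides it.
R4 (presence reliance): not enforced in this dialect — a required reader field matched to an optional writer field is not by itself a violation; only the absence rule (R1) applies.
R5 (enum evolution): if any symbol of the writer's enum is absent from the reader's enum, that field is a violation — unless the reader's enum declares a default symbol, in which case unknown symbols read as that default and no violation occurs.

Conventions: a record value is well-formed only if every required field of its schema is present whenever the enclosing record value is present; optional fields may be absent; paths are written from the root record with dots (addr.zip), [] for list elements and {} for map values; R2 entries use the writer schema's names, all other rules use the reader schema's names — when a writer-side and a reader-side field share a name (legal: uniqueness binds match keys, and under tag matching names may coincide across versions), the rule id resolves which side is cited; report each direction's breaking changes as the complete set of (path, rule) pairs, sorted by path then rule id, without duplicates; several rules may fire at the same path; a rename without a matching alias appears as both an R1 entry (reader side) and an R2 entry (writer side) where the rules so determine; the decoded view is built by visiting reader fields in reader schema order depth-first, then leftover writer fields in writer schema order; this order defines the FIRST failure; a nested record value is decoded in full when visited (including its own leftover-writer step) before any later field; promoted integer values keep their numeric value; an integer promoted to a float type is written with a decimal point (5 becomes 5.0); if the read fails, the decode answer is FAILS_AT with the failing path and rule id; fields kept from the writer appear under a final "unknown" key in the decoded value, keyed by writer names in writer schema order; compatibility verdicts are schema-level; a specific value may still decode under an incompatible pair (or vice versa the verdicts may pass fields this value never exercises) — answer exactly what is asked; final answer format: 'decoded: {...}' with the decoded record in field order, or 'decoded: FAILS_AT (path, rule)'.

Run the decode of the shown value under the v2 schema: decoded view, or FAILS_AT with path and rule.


each type pair in Invoice: writer, then reader
decoding the Invoice value with the v2 reader:
  severity := "NEW"
  extras := null (missing; optional => null)
  addr := null (missing; optional => null)
  balance := 0.25
  signature := 0xFF
  primary := false
  blob := 0xFF
  => decoded: {"severity": "NEW", "extras": null, "addr": null, "balance": 0.25, "signature": 0xFF, "primary": false, "blob": 0xFF}
checking off the Invoice differences that do not matter here:
  field id in record Contact: type int32 changed to float64 -> matters for Invoice compatibility verdicts, not for this value's decode
  field blob in record Invoice: tag 14 changed to 6 -> triggers nothing under the printed rules; the Invoice answer is the same either way
  added field street to record Contact: optional string, tag 35 (in v2 it sits immediately before score) -> triggers nothing under the printed rules; the Invoice answer is the same either way
  field signature in record Invoice: optional changed to required -> matters for Invoice compatibility verdicts, not for this value's decode

decoded: {"severity": "NEW", "extras": null, "addr": null, "balance": 0.25, "signature": 0xFF, "primary": false, "blob": 0xFF}


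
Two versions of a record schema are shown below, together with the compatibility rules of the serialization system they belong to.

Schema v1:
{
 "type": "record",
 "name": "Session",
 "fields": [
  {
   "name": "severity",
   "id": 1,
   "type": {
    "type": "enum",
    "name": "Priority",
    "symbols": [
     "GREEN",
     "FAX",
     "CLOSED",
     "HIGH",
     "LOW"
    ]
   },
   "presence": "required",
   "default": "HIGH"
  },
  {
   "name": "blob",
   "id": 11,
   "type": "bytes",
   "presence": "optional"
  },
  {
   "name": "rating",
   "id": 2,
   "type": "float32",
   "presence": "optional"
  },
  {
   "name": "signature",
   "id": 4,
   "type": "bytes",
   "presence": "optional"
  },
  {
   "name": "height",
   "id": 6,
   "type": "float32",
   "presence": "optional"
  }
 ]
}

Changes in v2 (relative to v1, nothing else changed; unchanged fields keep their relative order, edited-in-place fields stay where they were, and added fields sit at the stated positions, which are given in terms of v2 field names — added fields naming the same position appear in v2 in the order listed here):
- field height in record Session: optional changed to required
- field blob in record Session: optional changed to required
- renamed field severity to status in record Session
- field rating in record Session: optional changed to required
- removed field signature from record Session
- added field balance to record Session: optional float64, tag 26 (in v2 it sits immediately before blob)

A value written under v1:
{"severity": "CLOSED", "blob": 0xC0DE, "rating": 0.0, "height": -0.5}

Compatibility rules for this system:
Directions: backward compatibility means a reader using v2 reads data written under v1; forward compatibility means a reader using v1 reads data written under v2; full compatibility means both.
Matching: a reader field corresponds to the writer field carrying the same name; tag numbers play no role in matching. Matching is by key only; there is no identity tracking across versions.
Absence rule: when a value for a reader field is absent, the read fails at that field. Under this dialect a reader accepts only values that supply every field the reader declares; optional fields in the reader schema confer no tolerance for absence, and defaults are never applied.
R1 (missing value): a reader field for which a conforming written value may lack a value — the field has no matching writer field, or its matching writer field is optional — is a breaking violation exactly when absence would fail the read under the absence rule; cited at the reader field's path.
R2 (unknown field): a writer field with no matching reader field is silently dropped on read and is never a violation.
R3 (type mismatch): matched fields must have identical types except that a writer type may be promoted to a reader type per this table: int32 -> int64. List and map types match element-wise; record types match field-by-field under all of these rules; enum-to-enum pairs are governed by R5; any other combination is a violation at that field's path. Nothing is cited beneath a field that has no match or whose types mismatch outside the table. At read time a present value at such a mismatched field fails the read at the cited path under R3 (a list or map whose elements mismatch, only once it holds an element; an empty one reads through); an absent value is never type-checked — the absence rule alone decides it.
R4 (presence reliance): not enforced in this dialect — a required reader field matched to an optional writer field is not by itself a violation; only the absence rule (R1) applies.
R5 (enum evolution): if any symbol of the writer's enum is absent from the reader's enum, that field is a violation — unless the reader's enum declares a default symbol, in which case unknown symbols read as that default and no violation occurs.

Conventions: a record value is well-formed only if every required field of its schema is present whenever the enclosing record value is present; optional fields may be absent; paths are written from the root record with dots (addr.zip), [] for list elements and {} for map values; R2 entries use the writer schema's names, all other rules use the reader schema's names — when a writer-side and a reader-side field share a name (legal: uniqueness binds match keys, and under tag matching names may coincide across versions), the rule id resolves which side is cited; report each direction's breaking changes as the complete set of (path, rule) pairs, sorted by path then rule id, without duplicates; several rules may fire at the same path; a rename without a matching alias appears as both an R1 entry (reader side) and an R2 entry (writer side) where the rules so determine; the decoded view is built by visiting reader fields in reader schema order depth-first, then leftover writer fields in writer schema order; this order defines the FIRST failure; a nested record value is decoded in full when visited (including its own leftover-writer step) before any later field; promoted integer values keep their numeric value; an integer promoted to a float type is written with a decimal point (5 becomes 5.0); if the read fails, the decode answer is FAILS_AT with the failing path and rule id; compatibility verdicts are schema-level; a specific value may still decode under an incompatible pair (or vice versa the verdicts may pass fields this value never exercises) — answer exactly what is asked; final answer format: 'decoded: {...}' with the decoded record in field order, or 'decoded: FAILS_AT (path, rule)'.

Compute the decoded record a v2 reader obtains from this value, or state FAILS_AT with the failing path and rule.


in Session below, arrows point writer -> reader
decoding the Session value with the v2 reader:
  read fails at status under R1 (no fill)
  => FAILS_AT (status, R1)
ruling out the remaining Session differences:
  field height in record Session: optional changed to required -> a verdict-level change on Session — the shown value reads the same
  field blob in record Session: optional changed to required -> a verdict-level change on Session — the shown value reads the same
  field rating in record Session: optional changed to required -> a verdict-level change on Session — the shown value reads the same
  removed field signature from record Session -> a verdict-level change on Session — the shown value reads the same
  added field balance to record Session: optional float64, tag 26 (in v2 it sits immediately before blob) -> a verdict-level change on Session — the shown value reads the same

decoded: FAILS_AT (status, R1)


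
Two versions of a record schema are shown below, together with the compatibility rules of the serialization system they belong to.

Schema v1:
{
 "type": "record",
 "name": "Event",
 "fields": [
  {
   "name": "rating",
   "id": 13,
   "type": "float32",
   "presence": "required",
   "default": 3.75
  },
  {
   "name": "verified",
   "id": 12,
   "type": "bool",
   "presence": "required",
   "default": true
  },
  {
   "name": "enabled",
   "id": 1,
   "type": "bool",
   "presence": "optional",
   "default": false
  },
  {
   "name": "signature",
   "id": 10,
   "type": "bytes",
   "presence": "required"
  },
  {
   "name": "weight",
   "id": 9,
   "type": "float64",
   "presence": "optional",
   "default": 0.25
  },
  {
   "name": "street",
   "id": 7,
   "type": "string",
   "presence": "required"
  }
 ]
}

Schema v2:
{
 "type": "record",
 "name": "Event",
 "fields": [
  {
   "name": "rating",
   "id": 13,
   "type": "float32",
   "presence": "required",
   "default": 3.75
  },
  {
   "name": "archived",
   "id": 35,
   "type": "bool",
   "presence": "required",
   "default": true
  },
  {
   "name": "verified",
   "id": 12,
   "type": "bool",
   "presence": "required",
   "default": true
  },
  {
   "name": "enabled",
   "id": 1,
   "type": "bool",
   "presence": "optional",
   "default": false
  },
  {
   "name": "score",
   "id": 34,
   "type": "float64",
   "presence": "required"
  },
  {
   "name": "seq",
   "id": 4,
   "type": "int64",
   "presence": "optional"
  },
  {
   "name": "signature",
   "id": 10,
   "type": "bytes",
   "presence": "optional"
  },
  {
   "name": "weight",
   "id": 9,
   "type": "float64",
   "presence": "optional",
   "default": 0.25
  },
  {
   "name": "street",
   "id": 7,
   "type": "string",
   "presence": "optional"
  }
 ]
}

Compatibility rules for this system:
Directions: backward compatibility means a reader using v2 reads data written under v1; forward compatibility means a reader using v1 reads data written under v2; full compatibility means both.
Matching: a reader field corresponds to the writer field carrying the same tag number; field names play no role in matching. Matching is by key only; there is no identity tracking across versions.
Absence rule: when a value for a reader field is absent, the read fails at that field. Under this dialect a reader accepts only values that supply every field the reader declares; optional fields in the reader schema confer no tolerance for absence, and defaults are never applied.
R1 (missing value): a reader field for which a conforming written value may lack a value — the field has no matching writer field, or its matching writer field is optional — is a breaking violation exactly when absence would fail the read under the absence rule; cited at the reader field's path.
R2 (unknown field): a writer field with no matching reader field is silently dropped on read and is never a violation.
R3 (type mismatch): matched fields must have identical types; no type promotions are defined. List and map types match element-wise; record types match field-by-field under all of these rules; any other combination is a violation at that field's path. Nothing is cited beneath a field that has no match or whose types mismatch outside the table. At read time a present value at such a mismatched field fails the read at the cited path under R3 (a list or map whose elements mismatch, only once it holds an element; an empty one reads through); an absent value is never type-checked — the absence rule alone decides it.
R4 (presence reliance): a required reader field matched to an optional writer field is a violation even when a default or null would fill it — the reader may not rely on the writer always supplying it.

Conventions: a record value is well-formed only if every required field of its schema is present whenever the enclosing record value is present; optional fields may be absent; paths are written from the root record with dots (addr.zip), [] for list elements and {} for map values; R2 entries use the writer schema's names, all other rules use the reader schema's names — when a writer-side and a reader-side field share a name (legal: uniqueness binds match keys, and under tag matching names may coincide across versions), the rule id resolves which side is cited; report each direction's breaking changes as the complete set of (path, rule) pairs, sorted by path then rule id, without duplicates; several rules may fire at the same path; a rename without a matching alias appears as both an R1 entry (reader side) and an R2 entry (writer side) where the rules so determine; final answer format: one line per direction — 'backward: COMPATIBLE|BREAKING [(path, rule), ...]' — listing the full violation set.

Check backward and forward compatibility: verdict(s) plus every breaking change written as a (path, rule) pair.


backward: BREAKING [(archived, R1), (enabled, R1), (score, R1), (seq, R1), (weight, R1)]; forward: BREAKING [(enabled, R1), (signature, R1), (signature, R4), (street, R1), (street, R4), (weight, R1)]

arrows below run writer -> reader for Event
backward on Event — v2 reading data written by v1:
  writer required, float32 -> float32: reader rating maps from writer rating
  archived has no writer counterpart
  writer required, bool -> bool: reader verified maps from writer verified
  writer optional, bool -> bool: reader enabled maps from writer enabled
  score has no writer counterpart
  seq has no writer counterpart
  writer required, bytes -> bytes: reader signature maps from writer signature
  writer optional, float64 -> float64: reader weight maps from writer weight
  writer required, string -> string: reader street maps from writer street
  breaking: (archived, R1)
  breaking: (enabled, R1)
  breaking: (score, R1)
  breaking: (seq, R1)
  breaking: (weight, R1)
  backward on Event therefore BREAKING (5)
forward on Event — v1 reading data written by v2:
  writer required, float32 -> float32: reader rating maps from writer rating
  writer required, bool -> bool: reader verified maps from writer verified
  writer optional, bool -> bool: reader enabled maps from writer enabled
  writer optional, bytes -> bytes: reader signature maps from writer signature
  writer optional, float64 -> float64: reader weight maps from writer weight
  writer optional, string -> string: reader street maps from writer street
  archived (writer side), unknown to reader
  score (writer side), unknown to reader
  seq (writer side), unknown to reader
  breaking: (enabled, R1)
  breaking: (signature, R1)
  breaking: (signature, R4)
  breaking: (street, R1)
  breaking: (street, R4)
  breaking: (weight, R1)
  forward on Event therefore BREAKING (6)


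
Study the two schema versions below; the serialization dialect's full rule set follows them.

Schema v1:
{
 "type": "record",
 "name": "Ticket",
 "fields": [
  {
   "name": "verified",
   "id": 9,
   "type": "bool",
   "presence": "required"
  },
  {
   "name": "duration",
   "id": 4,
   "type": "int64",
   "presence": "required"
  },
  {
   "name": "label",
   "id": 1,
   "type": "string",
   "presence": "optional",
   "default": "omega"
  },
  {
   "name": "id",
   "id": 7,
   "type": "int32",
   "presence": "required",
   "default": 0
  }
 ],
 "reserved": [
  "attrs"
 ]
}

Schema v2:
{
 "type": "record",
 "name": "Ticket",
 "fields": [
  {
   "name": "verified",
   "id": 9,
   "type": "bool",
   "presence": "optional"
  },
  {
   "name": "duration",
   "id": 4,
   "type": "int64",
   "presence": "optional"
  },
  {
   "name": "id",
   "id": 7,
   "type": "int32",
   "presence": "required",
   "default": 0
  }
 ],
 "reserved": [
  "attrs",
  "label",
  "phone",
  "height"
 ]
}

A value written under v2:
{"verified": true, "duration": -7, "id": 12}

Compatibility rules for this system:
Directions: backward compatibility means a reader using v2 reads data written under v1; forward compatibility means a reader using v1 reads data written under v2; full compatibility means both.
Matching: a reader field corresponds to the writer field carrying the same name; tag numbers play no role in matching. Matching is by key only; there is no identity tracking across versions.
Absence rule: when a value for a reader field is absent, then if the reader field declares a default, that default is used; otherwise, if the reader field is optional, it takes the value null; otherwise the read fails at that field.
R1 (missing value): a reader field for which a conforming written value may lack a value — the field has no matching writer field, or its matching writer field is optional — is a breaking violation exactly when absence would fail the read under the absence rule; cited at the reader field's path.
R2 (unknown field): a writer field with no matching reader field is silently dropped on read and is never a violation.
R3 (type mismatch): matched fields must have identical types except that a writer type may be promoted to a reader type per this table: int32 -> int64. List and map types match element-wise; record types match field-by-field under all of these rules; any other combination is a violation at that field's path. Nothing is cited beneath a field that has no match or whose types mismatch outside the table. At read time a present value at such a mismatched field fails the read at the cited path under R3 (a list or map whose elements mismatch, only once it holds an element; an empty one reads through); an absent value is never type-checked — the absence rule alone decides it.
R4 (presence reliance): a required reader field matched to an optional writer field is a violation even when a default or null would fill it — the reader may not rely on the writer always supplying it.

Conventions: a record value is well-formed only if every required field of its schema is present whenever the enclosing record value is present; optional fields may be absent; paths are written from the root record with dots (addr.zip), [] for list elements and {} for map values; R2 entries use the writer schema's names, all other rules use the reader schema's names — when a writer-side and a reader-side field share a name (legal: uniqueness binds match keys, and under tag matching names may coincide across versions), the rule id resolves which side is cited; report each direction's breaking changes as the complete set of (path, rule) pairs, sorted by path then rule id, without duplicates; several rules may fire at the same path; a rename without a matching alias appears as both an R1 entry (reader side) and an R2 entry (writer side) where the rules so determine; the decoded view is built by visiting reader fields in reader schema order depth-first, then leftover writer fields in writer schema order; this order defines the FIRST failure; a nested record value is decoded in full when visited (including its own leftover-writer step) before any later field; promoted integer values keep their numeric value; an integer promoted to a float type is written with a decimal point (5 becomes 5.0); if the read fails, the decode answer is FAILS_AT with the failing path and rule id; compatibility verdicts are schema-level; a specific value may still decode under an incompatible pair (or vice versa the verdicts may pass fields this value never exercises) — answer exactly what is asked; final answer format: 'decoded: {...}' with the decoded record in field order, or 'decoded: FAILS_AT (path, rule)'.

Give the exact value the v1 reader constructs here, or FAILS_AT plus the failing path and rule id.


decoded: {"verified": true, "duration": -7, "label": "omega", "id": 12}

in Ticket below, arrows point writer -> reader
migrating the Ticket value to v1:
  verified := true
  duration := -7
  label := "omega" (no value, default fills)
  id := 12
  => decoded: {"verified": true, "duration": -7, "label": "omega", "id": 12}
checking off the Ticket differences that do not matter here:
  field verified in record Ticket: required changed to optional -> changes Ticket's schema-level verdicts only — the decode of this value is the same
  field duration in record Ticket: required changed to optional -> changes Ticket's schema-level verdicts only — the decode of this value is the same
  removed field label from record Ticket (its key "label" joins the reserved list) -> inert under this dialect — no rule fires on Ticket and the result does not move
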